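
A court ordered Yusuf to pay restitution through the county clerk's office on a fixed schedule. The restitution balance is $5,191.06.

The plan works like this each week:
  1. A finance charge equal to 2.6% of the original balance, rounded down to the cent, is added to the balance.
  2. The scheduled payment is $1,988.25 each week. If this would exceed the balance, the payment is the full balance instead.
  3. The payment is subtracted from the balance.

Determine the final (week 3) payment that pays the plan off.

Week 1: opening $5,191.06; interest $134.96 → $5,326.02; payment $1,988.25; balance $3,337.77
Week 2: opening $3,337.77; interest $134.96 → $3,472.73; payment $1,988.25; balance $1,484.48
Week 3: opening $1,484.48; interest $134.96 → $1,619.44; payment $1,619.44; balance $0.00

$1,619.44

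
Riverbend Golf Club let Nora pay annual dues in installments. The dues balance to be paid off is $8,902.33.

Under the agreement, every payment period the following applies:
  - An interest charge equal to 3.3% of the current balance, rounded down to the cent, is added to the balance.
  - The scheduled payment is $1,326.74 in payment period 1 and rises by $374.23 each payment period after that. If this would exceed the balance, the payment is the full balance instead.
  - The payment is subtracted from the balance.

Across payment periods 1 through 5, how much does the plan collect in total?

Payment period 1: opening $8,902.33; interest $293.77 → $9,196.10; payment $1,326.74; balance $7,869.36
Payment period 2: opening $7,869.36; interest $259.68 → $8,129.04; payment $1,700.97; balance $6,428.07
Payment period 3: opening $6,428.07; interest $212.12 → $6,640.19; payment $2,075.20; balance $4,564.99
Payment period 4: opening $4,564.99; interest $150.64 → $4,715.63; payment $2,449.43; balance $2,266.20
Payment period 5: opening $2,266.20; interest $74.78 → $2,340.98; payment $2,340.98; balance $0.00
Total paid: $9,893.32

$9,893.32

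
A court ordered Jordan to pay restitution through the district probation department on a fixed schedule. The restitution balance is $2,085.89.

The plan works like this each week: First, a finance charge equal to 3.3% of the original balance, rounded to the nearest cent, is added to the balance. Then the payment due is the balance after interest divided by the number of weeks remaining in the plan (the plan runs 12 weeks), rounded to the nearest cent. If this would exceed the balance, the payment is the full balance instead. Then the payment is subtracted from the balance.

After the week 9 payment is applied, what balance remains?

$783.69

Week 1: $2,085.89 +$68.83 interest = $2,154.72; pay $179.56 → $1,975.16
Week 2: $1,975.16 +$68.83 interest = $2,043.99; pay $185.82 → $1,858.17
Week 3: $1,858.17 +$68.83 interest = $1,927.00; pay $192.70 → $1,734.30
Week 4: $1,734.30 +$68.83 interest = $1,803.13; pay $200.35 → $1,602.78
Week 5: $1,602.78 +$68.83 interest = $1,671.61; pay $208.95 → $1,462.66
Week 6: $1,462.66 +$68.83 interest = $1,531.49; pay $218.78 → $1,312.71
Week 7: $1,312.71 +$68.83 interest = $1,381.54; pay $230.26 → $1,151.28
Week 8: $1,151.28 +$68.83 interest = $1,220.11; pay $244.02 → $976.09
Week 9: $976.09 +$68.83 interest = $1,044.92; pay $261.23 → $783.69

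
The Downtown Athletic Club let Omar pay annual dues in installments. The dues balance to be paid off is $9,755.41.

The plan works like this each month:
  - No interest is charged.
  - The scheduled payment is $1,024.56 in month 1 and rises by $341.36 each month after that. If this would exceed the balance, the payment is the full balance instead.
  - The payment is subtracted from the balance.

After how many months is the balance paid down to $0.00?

# | Opening | Payment | End bal
1 | $9,755.41 | $1,024.56 | $8,730.85
2 | $8,730.85 | $1,365.92 | $7,364.93
3 | $7,364.93 | $1,707.28 | $5,657.65
4 | $5,657.65 | $2,048.64 | $3,609.01
5 | $3,609.01 | $2,390.00 | $1,219.01
6 | $1,219.01 | $1,219.01 | $0.00
Balance reaches $0.00 in month 6.

6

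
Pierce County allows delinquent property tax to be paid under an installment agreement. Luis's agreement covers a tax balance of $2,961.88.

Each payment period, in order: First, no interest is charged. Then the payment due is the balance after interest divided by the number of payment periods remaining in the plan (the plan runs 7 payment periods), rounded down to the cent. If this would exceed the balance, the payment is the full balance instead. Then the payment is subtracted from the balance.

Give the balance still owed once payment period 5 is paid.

# | Opening | Payment | End bal
1 | $2,961.88 | $423.12 | $2,538.76
2 | $2,538.76 | $423.12 | $2,115.64
3 | $2,115.64 | $423.12 | $1,692.52
4 | $1,692.52 | $423.13 | $1,269.39
5 | $1,269.39 | $423.13 | $846.26

$846.26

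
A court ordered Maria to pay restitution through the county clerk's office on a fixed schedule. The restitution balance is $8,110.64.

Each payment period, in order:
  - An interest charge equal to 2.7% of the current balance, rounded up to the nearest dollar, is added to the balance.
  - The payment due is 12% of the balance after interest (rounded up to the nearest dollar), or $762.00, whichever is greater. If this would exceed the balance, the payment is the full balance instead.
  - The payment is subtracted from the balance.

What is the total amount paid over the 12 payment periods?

$9,544.64

Payment period 1: $8,110.64 +$219.00 interest = $8,329.64; pay $1,000.00 → $7,329.64
Payment period 2: $7,329.64 +$198.00 interest = $7,527.64; pay $904.00 → $6,623.64
Payment period 3: $6,623.64 +$179.00 interest = $6,802.64; pay $817.00 → $5,985.64
Payment period 4: $5,985.64 +$162.00 interest = $6,147.64; pay $762.00 → $5,385.64
Payment period 5: $5,385.64 +$146.00 interest = $5,531.64; pay $762.00 → $4,769.64
Payment period 6: $4,769.64 +$129.00 interest = $4,898.64; pay $762.00 → $4,136.64
Payment period 7: $4,136.64 +$112.00 interest = $4,248.64; pay $762.00 → $3,486.64
Payment period 8: $3,486.64 +$95.00 interest = $3,581.64; pay $762.00 → $2,819.64
Payment period 9: $2,819.64 +$77.00 interest = $2,896.64; pay $762.00 → $2,134.64
Payment period 10: $2,134.64 +$58.00 interest = $2,192.64; pay $762.00 → $1,430.64
Payment period 11: $1,430.64 +$39.00 interest = $1,469.64; pay $762.00 → $707.64
Payment period 12: $707.64 +$20.00 interest = $727.64; pay $727.64 → $0.00
Total paid: $9,544.64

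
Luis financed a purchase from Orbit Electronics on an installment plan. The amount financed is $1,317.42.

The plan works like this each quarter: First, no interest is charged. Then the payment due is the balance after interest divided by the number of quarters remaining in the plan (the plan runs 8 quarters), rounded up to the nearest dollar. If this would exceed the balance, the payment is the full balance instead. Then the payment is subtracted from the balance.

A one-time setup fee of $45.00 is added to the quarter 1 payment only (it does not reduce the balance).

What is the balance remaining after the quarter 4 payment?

Quarter 1: opening $1,317.42; payment $165.00 (+ $45.00 fee); balance $1,152.42
Quarter 2: opening $1,152.42; payment $165.00; balance $987.42
Quarter 3: opening $987.42; payment $165.00; balance $822.42
Quarter 4: opening $822.42; payment $165.00; balance $657.42

$657.42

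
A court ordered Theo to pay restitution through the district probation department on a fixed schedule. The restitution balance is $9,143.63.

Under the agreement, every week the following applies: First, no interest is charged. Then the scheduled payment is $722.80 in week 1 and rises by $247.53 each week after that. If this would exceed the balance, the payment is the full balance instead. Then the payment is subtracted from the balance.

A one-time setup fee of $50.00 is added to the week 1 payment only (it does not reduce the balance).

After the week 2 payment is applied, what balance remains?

$7,450.50

Week 1: opening $9,143.63; payment $722.80 (+ $50.00 fee); balance $8,420.83
Week 2: opening $8,420.83; payment $970.33; balance $7,450.50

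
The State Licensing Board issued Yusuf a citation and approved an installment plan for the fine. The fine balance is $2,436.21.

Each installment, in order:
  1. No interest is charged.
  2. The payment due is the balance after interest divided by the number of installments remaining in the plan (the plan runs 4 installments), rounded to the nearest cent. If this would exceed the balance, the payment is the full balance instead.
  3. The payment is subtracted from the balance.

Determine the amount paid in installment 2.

Installment 1: opening $2,436.21; payment $609.05; balance $1,827.16
Installment 2: opening $1,827.16; payment $609.05; balance $1,218.11

$609.05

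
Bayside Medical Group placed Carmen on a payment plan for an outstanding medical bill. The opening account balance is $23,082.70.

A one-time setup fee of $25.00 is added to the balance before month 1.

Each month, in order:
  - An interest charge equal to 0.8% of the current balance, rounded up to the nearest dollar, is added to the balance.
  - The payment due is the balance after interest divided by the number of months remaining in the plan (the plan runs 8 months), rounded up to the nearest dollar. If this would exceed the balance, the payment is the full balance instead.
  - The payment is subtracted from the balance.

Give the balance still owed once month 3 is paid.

# | Opening | Interest | Payment | End bal
1 | $23,107.70 | $185.00 | $2,912.00 | $20,380.70
2 | $20,380.70 | $164.00 | $2,935.00 | $17,609.70
3 | $17,609.70 | $141.00 | $2,959.00 | $14,791.70

$14,791.70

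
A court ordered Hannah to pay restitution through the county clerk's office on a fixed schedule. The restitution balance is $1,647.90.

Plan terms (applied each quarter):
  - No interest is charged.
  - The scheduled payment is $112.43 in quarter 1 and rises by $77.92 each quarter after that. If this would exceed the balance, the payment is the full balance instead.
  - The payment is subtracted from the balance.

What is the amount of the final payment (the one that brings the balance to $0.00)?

$306.55

Quarter 1: opening $1,647.90; payment $112.43; balance $1,535.47
Quarter 2: opening $1,535.47; payment $190.35; balance $1,345.12
Quarter 3: opening $1,345.12; payment $268.27; balance $1,076.85
Quarter 4: opening $1,076.85; payment $346.19; balance $730.66
Quarter 5: opening $730.66; payment $424.11; balance $306.55
Quarter 6: opening $306.55; payment $306.55; balance $0.00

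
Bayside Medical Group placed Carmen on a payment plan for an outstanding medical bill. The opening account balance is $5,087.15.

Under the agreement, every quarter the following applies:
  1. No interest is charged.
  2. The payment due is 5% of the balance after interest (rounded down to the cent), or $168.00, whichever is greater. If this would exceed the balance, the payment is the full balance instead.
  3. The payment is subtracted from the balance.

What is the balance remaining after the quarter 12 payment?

Quarter 1: opening $5,087.15; payment $254.35; balance $4,832.80
Quarter 2: opening $4,832.80; payment $241.64; balance $4,591.16
Quarter 3: opening $4,591.16; payment $229.55; balance $4,361.61
Quarter 4: opening $4,361.61; payment $218.08; balance $4,143.53
Quarter 5: opening $4,143.53; payment $207.17; balance $3,936.36
Quarter 6: opening $3,936.36; payment $196.81; balance $3,739.55
Quarter 7: opening $3,739.55; payment $186.97; balance $3,552.58
Quarter 8: opening $3,552.58; payment $177.62; balance $3,374.96
Quarter 9: opening $3,374.96; payment $168.74; balance $3,206.22
Quarter 10: opening $3,206.22; payment $168.00; balance $3,038.22
Quarter 11: opening $3,038.22; payment $168.00; balance $2,870.22
Quarter 12: opening $2,870.22; payment $168.00; balance $2,702.22

$2,702.22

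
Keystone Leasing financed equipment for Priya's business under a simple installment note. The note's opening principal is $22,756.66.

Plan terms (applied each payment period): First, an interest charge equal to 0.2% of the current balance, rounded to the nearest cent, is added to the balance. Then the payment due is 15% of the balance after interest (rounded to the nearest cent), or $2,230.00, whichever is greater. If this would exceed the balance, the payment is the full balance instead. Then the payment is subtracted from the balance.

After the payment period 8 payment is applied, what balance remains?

$3,005.92

# | Opening | Interest | Payment | End bal
1 | $22,756.66 | $45.51 | $3,420.33 | $19,381.84
2 | $19,381.84 | $38.76 | $2,913.09 | $16,507.51
3 | $16,507.51 | $33.02 | $2,481.08 | $14,059.45
4 | $14,059.45 | $28.12 | $2,230.00 | $11,857.57
5 | $11,857.57 | $23.72 | $2,230.00 | $9,651.29
6 | $9,651.29 | $19.30 | $2,230.00 | $7,440.59
7 | $7,440.59 | $14.88 | $2,230.00 | $5,225.47
8 | $5,225.47 | $10.45 | $2,230.00 | $3,005.92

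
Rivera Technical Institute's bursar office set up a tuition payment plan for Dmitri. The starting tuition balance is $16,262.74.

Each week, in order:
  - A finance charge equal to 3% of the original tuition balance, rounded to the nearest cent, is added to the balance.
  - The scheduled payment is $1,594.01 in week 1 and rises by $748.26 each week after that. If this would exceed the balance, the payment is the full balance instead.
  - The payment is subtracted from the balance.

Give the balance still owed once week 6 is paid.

$0.00

Week 1: opening $16,262.74; interest $487.88 → $16,750.62; payment $1,594.01; balance $15,156.61
Week 2: opening $15,156.61; interest $487.88 → $15,644.49; payment $2,342.27; balance $13,302.22
Week 3: opening $13,302.22; interest $487.88 → $13,790.10; payment $3,090.53; balance $10,699.57
Week 4: opening $10,699.57; interest $487.88 → $11,187.45; payment $3,838.79; balance $7,348.66
Week 5: opening $7,348.66; interest $487.88 → $7,836.54; payment $4,587.05; balance $3,249.49
Week 6: opening $3,249.49; interest $487.88 → $3,737.37; payment $3,737.37; balance $0.00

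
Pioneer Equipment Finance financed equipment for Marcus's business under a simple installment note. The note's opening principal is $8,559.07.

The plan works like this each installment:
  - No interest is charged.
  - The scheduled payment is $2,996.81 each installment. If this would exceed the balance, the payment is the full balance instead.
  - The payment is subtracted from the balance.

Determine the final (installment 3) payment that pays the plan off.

Installment 1: $8,559.07 − $2,996.81 → $5,562.26
Installment 2: $5,562.26 − $2,996.81 → $2,565.45
Installment 3: $2,565.45 − $2,565.45 → $0.00

$2,565.45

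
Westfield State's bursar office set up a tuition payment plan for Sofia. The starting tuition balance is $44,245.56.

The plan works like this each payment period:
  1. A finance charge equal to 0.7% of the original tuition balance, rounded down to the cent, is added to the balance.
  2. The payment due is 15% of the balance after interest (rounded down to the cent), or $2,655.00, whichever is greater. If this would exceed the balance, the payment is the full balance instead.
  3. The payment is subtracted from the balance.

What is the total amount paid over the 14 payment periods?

$48,581.50

Payment period 1: $44,245.56 +$309.71 interest = $44,555.27; pay $6,683.29 → $37,871.98
Payment period 2: $37,871.98 +$309.71 interest = $38,181.69; pay $5,727.25 → $32,454.44
Payment period 3: $32,454.44 +$309.71 interest = $32,764.15; pay $4,914.62 → $27,849.53
Payment period 4: $27,849.53 +$309.71 interest = $28,159.24; pay $4,223.88 → $23,935.36
Payment period 5: $23,935.36 +$309.71 interest = $24,245.07; pay $3,636.76 → $20,608.31
Payment period 6: $20,608.31 +$309.71 interest = $20,918.02; pay $3,137.70 → $17,780.32
Payment period 7: $17,780.32 +$309.71 interest = $18,090.03; pay $2,713.50 → $15,376.53
Payment period 8: $15,376.53 +$309.71 interest = $15,686.24; pay $2,655.00 → $13,031.24
Payment period 9: $13,031.24 +$309.71 interest = $13,340.95; pay $2,655.00 → $10,685.95
Payment period 10: $10,685.95 +$309.71 interest = $10,995.66; pay $2,655.00 → $8,340.66
Payment period 11: $8,340.66 +$309.71 interest = $8,650.37; pay $2,655.00 → $5,995.37
Payment period 12: $5,995.37 +$309.71 interest = $6,305.08; pay $2,655.00 → $3,650.08
Payment period 13: $3,650.08 +$309.71 interest = $3,959.79; pay $2,655.00 → $1,304.79
Payment period 14: $1,304.79 +$309.71 interest = $1,614.50; pay $1,614.50 → $0.00
Total paid: $48,581.50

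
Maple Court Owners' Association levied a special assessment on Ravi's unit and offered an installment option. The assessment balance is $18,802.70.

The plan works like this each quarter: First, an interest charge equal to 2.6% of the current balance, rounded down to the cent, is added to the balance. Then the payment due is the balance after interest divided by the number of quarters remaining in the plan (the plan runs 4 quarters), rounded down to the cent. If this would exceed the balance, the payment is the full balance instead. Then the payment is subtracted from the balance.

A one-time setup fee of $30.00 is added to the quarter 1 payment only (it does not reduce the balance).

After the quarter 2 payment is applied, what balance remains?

$9,896.58

Quarter 1: $18,802.70 +$488.87 interest = $19,291.57; pay $4,822.89 (+ $30.00 fee) → $14,468.68
Quarter 2: $14,468.68 +$376.18 interest = $14,844.86; pay $4,948.28 → $9,896.58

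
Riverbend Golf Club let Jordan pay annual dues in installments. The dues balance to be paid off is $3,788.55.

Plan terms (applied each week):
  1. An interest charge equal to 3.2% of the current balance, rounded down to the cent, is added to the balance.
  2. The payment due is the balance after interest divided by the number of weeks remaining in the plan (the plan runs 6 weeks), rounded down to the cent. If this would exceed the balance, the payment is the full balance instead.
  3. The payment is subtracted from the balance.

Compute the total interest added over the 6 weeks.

Week 1: opening $3,788.55; interest $121.23 → $3,909.78; payment $651.63; balance $3,258.15
Week 2: opening $3,258.15; interest $104.26 → $3,362.41; payment $672.48; balance $2,689.93
Week 3: opening $2,689.93; interest $86.07 → $2,776.00; payment $694.00; balance $2,082.00
Week 4: opening $2,082.00; interest $66.62 → $2,148.62; payment $716.20; balance $1,432.42
Week 5: opening $1,432.42; interest $45.83 → $1,478.25; payment $739.12; balance $739.13
Week 6: opening $739.13; interest $23.65 → $762.78; payment $762.78; balance $0.00
Total interest: $121.23 + $104.26 + $86.07 + $66.62 + $45.83 + $23.65 = $447.66

$447.66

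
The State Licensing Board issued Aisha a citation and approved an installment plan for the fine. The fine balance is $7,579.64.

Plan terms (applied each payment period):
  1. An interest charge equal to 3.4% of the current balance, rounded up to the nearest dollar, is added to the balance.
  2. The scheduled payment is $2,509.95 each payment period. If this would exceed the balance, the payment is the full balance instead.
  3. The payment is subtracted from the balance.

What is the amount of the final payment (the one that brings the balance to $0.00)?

Payment period 1: $7,579.64 +$258.00 interest = $7,837.64; pay $2,509.95 → $5,327.69
Payment period 2: $5,327.69 +$182.00 interest = $5,509.69; pay $2,509.95 → $2,999.74
Payment period 3: $2,999.74 +$102.00 interest = $3,101.74; pay $2,509.95 → $591.79
Payment period 4: $591.79 +$21.00 interest = $612.79; pay $612.79 → $0.00

$612.79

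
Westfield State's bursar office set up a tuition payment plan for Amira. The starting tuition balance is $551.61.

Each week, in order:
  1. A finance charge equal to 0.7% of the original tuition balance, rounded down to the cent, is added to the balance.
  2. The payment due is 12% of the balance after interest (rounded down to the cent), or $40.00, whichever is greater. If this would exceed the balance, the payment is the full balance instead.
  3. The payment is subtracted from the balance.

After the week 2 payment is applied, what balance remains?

$433.56

Week 1: opening $551.61; interest $3.86 → $555.47; payment $66.65; balance $488.82
Week 2: opening $488.82; interest $3.86 → $492.68; payment $59.12; balance $433.56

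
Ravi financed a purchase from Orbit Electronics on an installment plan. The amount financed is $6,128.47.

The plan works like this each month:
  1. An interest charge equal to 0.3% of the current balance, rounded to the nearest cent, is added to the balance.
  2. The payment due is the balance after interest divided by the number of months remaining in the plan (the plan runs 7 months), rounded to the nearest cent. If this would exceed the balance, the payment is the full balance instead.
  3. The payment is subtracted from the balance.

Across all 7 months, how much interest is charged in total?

$73.98

# | Opening | Interest | Payment | End bal
1 | $6,128.47 | $18.39 | $878.12 | $5,268.74
2 | $5,268.74 | $15.81 | $880.76 | $4,403.79
3 | $4,403.79 | $13.21 | $883.40 | $3,533.60
4 | $3,533.60 | $10.60 | $886.05 | $2,658.15
5 | $2,658.15 | $7.97 | $888.71 | $1,777.41
6 | $1,777.41 | $5.33 | $891.37 | $891.37
7 | $891.37 | $2.67 | $894.04 | $0.00
Total interest: $18.39 + $15.81 + $13.21 + $10.60 + $7.97 + $5.33 + $2.67 = $73.98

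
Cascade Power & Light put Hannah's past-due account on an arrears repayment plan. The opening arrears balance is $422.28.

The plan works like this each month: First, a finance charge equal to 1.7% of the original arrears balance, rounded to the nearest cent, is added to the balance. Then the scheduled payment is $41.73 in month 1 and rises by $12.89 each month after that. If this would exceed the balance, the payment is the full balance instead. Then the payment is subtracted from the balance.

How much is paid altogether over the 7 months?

$472.54

Month 1: opening $422.28; interest $7.18 → $429.46; payment $41.73; balance $387.73
Month 2: opening $387.73; interest $7.18 → $394.91; payment $54.62; balance $340.29
Month 3: opening $340.29; interest $7.18 → $347.47; payment $67.51; balance $279.96
Month 4: opening $279.96; interest $7.18 → $287.14; payment $80.40; balance $206.74
Month 5: opening $206.74; interest $7.18 → $213.92; payment $93.29; balance $120.63
Month 6: opening $120.63; interest $7.18 → $127.81; payment $106.18; balance $21.63
Month 7: opening $21.63; interest $7.18 → $28.81; payment $28.81; balance $0.00
Total paid: $472.54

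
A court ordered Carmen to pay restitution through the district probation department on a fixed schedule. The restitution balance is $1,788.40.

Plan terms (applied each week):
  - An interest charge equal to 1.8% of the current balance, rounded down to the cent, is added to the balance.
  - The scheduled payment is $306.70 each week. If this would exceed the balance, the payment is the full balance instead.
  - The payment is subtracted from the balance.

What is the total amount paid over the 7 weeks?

$1,906.76

Week 1: opening $1,788.40; interest $32.19 → $1,820.59; payment $306.70; balance $1,513.89
Week 2: opening $1,513.89; interest $27.25 → $1,541.14; payment $306.70; balance $1,234.44
Week 3: opening $1,234.44; interest $22.21 → $1,256.65; payment $306.70; balance $949.95
Week 4: opening $949.95; interest $17.09 → $967.04; payment $306.70; balance $660.34
Week 5: opening $660.34; interest $11.88 → $672.22; payment $306.70; balance $365.52
Week 6: opening $365.52; interest $6.57 → $372.09; payment $306.70; balance $65.39
Week 7: opening $65.39; interest $1.17 → $66.56; payment $66.56; balance $0.00
Total paid: $1,906.76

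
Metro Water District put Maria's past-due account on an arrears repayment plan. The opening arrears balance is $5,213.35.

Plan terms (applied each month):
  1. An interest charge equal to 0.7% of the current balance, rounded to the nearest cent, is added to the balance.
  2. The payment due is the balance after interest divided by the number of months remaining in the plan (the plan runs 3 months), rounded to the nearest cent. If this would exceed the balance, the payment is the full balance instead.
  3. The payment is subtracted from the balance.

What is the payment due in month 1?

$1,749.95

Month 1: opening $5,213.35; interest $36.49 → $5,249.84; payment $1,749.95; balance $3,499.89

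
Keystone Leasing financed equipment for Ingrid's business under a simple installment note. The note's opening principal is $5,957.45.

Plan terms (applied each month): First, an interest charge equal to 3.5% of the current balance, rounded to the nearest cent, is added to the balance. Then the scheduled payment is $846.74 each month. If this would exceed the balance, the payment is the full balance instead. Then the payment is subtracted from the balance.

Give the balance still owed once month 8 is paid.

$180.38

Month 1: $5,957.45 +$208.51 interest = $6,165.96; pay $846.74 → $5,319.22
Month 2: $5,319.22 +$186.17 interest = $5,505.39; pay $846.74 → $4,658.65
Month 3: $4,658.65 +$163.05 interest = $4,821.70; pay $846.74 → $3,974.96
Month 4: $3,974.96 +$139.12 interest = $4,114.08; pay $846.74 → $3,267.34
Month 5: $3,267.34 +$114.36 interest = $3,381.70; pay $846.74 → $2,534.96
Month 6: $2,534.96 +$88.72 interest = $2,623.68; pay $846.74 → $1,776.94
Month 7: $1,776.94 +$62.19 interest = $1,839.13; pay $846.74 → $992.39
Month 8: $992.39 +$34.73 interest = $1,027.12; pay $846.74 → $180.38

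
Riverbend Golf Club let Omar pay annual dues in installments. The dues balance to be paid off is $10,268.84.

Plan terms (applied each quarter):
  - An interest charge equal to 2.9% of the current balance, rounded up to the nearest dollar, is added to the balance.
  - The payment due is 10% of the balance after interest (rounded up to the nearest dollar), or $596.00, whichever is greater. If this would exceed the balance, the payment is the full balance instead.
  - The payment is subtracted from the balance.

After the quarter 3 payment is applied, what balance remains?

# | Opening | Interest | Payment | End bal
1 | $10,268.84 | $298.00 | $1,057.00 | $9,509.84
2 | $9,509.84 | $276.00 | $979.00 | $8,806.84
3 | $8,806.84 | $256.00 | $907.00 | $8,155.84

$8,155.84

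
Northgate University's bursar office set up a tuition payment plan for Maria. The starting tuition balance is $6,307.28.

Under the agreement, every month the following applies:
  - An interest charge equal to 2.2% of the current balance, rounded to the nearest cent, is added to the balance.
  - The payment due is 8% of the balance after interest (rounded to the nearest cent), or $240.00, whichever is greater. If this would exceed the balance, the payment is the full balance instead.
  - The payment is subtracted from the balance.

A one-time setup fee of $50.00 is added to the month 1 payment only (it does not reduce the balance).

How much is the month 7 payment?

Month 1: $6,307.28 +$138.76 interest = $6,446.04; pay $515.68 (+ $50.00 fee) → $5,930.36
Month 2: $5,930.36 +$130.47 interest = $6,060.83; pay $484.87 → $5,575.96
Month 3: $5,575.96 +$122.67 interest = $5,698.63; pay $455.89 → $5,242.74
Month 4: $5,242.74 +$115.34 interest = $5,358.08; pay $428.65 → $4,929.43
Month 5: $4,929.43 +$108.45 interest = $5,037.88; pay $403.03 → $4,634.85
Month 6: $4,634.85 +$101.97 interest = $4,736.82; pay $378.95 → $4,357.87
Month 7: $4,357.87 +$95.87 interest = $4,453.74; pay $356.30 → $4,097.44

$356.30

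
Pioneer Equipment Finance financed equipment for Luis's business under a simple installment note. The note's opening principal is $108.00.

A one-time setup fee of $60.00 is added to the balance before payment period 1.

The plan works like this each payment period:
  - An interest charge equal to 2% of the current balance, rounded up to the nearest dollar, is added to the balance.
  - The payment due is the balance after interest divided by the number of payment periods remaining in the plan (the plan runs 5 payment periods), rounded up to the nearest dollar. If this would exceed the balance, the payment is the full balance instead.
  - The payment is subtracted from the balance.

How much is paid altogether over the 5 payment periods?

$181.00

# | Opening | Interest | Payment | End bal
1 | $168.00 | $4.00 | $35.00 | $137.00
2 | $137.00 | $3.00 | $35.00 | $105.00
3 | $105.00 | $3.00 | $36.00 | $72.00
4 | $72.00 | $2.00 | $37.00 | $37.00
5 | $37.00 | $1.00 | $38.00 | $0.00
Total paid: $181.00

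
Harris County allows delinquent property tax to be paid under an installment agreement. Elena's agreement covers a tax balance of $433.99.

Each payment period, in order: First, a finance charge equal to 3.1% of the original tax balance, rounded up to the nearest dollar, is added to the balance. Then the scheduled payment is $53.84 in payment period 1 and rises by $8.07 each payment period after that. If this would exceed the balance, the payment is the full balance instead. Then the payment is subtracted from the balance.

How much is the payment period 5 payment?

$86.12

Payment period 1: $433.99 +$14.00 interest = $447.99; pay $53.84 → $394.15
Payment period 2: $394.15 +$14.00 interest = $408.15; pay $61.91 → $346.24
Payment period 3: $346.24 +$14.00 interest = $360.24; pay $69.98 → $290.26
Payment period 4: $290.26 +$14.00 interest = $304.26; pay $78.05 → $226.21
Payment period 5: $226.21 +$14.00 interest = $240.21; pay $86.12 → $154.09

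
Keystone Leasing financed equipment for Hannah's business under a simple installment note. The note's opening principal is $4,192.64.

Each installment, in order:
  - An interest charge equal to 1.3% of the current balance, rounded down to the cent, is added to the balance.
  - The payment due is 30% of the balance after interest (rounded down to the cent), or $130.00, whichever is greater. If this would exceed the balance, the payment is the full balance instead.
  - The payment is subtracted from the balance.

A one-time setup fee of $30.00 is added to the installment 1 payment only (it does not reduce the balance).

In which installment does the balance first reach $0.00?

10

Installment 1: $4,192.64 +$54.50 interest = $4,247.14; pay $1,274.14 (+ $30.00 fee) → $2,973.00
Installment 2: $2,973.00 +$38.64 interest = $3,011.64; pay $903.49 → $2,108.15
Installment 3: $2,108.15 +$27.40 interest = $2,135.55; pay $640.66 → $1,494.89
Installment 4: $1,494.89 +$19.43 interest = $1,514.32; pay $454.29 → $1,060.03
Installment 5: $1,060.03 +$13.78 interest = $1,073.81; pay $322.14 → $751.67
Installment 6: $751.67 +$9.77 interest = $761.44; pay $228.43 → $533.01
Installment 7: $533.01 +$6.92 interest = $539.93; pay $161.97 → $377.96
Installment 8: $377.96 +$4.91 interest = $382.87; pay $130.00 → $252.87
Installment 9: $252.87 +$3.28 interest = $256.15; pay $130.00 → $126.15
Installment 10: $126.15 +$1.63 interest = $127.78; pay $127.78 → $0.00
Balance reaches $0.00 in installment 10.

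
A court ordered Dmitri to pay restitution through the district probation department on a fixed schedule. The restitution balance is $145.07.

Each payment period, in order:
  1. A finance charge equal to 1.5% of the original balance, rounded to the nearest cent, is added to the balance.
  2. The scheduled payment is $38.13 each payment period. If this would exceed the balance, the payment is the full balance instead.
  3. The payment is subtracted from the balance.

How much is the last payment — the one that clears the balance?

$3.45

Payment period 1: $145.07 +$2.18 interest = $147.25; pay $38.13 → $109.12
Payment period 2: $109.12 +$2.18 interest = $111.30; pay $38.13 → $73.17
Payment period 3: $73.17 +$2.18 interest = $75.35; pay $38.13 → $37.22
Payment period 4: $37.22 +$2.18 interest = $39.40; pay $38.13 → $1.27
Payment period 5: $1.27 +$2.18 interest = $3.45; pay $3.45 → $0.00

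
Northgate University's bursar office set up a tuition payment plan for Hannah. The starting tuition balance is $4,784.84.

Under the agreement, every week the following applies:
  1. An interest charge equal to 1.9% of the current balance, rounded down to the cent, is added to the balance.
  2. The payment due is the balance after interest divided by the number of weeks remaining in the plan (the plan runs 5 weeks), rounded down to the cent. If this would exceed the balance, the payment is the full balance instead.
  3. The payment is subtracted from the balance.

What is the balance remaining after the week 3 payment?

$2,025.12

Week 1: opening $4,784.84; interest $90.91 → $4,875.75; payment $975.15; balance $3,900.60
Week 2: opening $3,900.60; interest $74.11 → $3,974.71; payment $993.67; balance $2,981.04
Week 3: opening $2,981.04; interest $56.63 → $3,037.67; payment $1,012.55; balance $2,025.12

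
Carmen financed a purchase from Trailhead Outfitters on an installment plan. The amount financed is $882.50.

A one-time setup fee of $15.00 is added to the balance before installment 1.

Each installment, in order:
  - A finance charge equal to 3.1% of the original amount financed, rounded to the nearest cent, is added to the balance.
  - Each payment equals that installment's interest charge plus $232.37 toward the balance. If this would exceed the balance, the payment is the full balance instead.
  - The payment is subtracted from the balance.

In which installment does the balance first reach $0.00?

4

Installment 1: opening $897.50; interest $27.36 → $924.86; payment $259.73; balance $665.13
Installment 2: opening $665.13; interest $27.36 → $692.49; payment $259.73; balance $432.76
Installment 3: opening $432.76; interest $27.36 → $460.12; payment $259.73; balance $200.39
Installment 4: opening $200.39; interest $27.36 → $227.75; payment $227.75; balance $0.00
Balance reaches $0.00 in installment 4.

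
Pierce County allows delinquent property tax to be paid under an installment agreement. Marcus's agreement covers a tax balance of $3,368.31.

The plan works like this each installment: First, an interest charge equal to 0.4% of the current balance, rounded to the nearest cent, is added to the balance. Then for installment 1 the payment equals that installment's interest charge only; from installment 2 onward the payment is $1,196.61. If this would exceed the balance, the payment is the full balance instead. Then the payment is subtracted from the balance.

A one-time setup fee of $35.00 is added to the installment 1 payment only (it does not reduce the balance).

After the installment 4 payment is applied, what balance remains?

# | Opening | Interest | Payment | Fee | End bal
1 | $3,368.31 | $13.47 | $13.47 | $35.00 | $3,368.31
2 | $3,368.31 | $13.47 | $1,196.61 | — | $2,185.17
3 | $2,185.17 | $8.74 | $1,196.61 | — | $997.30
4 | $997.30 | $3.99 | $1,001.29 | — | $0.00

$0.00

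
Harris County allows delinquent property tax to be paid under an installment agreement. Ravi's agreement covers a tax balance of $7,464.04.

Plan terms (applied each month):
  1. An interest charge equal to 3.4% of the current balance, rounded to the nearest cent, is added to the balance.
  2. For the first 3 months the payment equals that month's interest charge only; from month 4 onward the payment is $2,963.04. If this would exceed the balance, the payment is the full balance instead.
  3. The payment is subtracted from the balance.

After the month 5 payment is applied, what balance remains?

$1,953.40

Month 1: opening $7,464.04; interest $253.78 → $7,717.82; payment $253.78; balance $7,464.04
Month 2: opening $7,464.04; interest $253.78 → $7,717.82; payment $253.78; balance $7,464.04
Month 3: opening $7,464.04; interest $253.78 → $7,717.82; payment $253.78; balance $7,464.04
Month 4: opening $7,464.04; interest $253.78 → $7,717.82; payment $2,963.04; balance $4,754.78
Month 5: opening $4,754.78; interest $161.66 → $4,916.44; payment $2,963.04; balance $1,953.40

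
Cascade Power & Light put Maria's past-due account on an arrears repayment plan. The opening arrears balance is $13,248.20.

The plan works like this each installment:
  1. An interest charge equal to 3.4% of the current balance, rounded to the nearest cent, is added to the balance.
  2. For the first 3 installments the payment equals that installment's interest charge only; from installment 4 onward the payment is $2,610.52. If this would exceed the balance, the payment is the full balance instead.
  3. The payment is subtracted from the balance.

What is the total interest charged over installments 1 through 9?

Installment 1: $13,248.20 +$450.44 interest = $13,698.64; pay $450.44 → $13,248.20
Installment 2: $13,248.20 +$450.44 interest = $13,698.64; pay $450.44 → $13,248.20
Installment 3: $13,248.20 +$450.44 interest = $13,698.64; pay $450.44 → $13,248.20
Installment 4: $13,248.20 +$450.44 interest = $13,698.64; pay $2,610.52 → $11,088.12
Installment 5: $11,088.12 +$377.00 interest = $11,465.12; pay $2,610.52 → $8,854.60
Installment 6: $8,854.60 +$301.06 interest = $9,155.66; pay $2,610.52 → $6,545.14
Installment 7: $6,545.14 +$222.53 interest = $6,767.67; pay $2,610.52 → $4,157.15
Installment 8: $4,157.15 +$141.34 interest = $4,298.49; pay $2,610.52 → $1,687.97
Installment 9: $1,687.97 +$57.39 interest = $1,745.36; pay $1,745.36 → $0.00
Total interest: $450.44 + $450.44 + $450.44 + $450.44 + $377.00 + $301.06 + $222.53 + $141.34 + $57.39 = $2,901.08

$2,901.08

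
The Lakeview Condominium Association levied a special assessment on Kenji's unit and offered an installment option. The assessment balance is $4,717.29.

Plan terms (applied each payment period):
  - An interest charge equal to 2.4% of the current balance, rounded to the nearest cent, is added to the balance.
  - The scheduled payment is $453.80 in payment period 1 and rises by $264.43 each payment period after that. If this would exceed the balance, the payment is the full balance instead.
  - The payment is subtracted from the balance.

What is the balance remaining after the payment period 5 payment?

Payment period 1: $4,717.29 +$113.21 interest = $4,830.50; pay $453.80 → $4,376.70
Payment period 2: $4,376.70 +$105.04 interest = $4,481.74; pay $718.23 → $3,763.51
Payment period 3: $3,763.51 +$90.32 interest = $3,853.83; pay $982.66 → $2,871.17
Payment period 4: $2,871.17 +$68.91 interest = $2,940.08; pay $1,247.09 → $1,692.99
Payment period 5: $1,692.99 +$40.63 interest = $1,733.62; pay $1,511.52 → $222.10

$222.10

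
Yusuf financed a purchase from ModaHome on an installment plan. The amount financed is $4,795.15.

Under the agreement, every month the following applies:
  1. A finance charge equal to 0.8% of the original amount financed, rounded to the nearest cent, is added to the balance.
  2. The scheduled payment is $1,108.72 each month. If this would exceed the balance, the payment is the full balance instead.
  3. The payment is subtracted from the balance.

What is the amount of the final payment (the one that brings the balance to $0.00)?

$552.07

Month 1: opening $4,795.15; interest $38.36 → $4,833.51; payment $1,108.72; balance $3,724.79
Month 2: opening $3,724.79; interest $38.36 → $3,763.15; payment $1,108.72; balance $2,654.43
Month 3: opening $2,654.43; interest $38.36 → $2,692.79; payment $1,108.72; balance $1,584.07
Month 4: opening $1,584.07; interest $38.36 → $1,622.43; payment $1,108.72; balance $513.71
Month 5: opening $513.71; interest $38.36 → $552.07; payment $552.07; balance $0.00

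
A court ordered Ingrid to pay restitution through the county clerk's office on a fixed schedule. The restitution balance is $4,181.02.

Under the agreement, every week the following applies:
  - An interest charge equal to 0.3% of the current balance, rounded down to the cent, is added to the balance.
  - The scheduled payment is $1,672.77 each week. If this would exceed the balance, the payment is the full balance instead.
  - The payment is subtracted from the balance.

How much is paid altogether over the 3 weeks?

Week 1: opening $4,181.02; interest $12.54 → $4,193.56; payment $1,672.77; balance $2,520.79
Week 2: opening $2,520.79; interest $7.56 → $2,528.35; payment $1,672.77; balance $855.58
Week 3: opening $855.58; interest $2.56 → $858.14; payment $858.14; balance $0.00
Total paid: $4,203.68

$4,203.68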